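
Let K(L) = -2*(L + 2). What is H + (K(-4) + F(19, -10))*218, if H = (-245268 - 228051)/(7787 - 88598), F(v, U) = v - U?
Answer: 64647517/8979 ≈ 7199.9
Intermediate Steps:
K(L) = -4 - 2*L (K(L) = -2*(2 + L) = -4 - 2*L)
H = 52591/8979 (H = -473319/(-80811) = -473319*(-1/80811) = 52591/8979 ≈ 5.8571)
H + (K(-4) + F(19, -10))*218 = 52591/8979 + ((-4 - 2*(-4)) + (19 - 1*(-10)))*218 = 52591/8979 + ((-4 + 8) + (19 + 10))*218 = 52591/8979 + (4 + 29)*218 = 52591/8979 + 33*218 = 52591/8979 + 7194 = 64647517/8979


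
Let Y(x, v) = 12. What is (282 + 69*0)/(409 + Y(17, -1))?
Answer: 282/421 ≈ 0.66983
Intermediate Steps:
(282 + 69*0)/(409 + Y(17, -1)) = (282 + 69*0)/(409 + 12) = (282 + 0)/421 = 282*(1/421) = 282/421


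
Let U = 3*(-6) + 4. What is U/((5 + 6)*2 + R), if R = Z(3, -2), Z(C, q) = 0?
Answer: -7/11 ≈ -0.63636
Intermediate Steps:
R = 0
U = -14 (U = -18 + 4 = -14)
U/((5 + 6)*2 + R) = -14/((5 + 6)*2 + 0) = -14/(11*2 + 0) = -14/(22 + 0) = -14/22 = (1/22)*(-14) = -7/11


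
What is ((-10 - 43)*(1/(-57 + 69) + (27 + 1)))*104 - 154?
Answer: -464848/3 ≈ -1.5495e+5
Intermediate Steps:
((-10 - 43)*(1/(-57 + 69) + (27 + 1)))*104 - 154 = -53*(1/12 + 28)*104 - 154 = -53*337/12*104 - 154 = -17861/12*104 - 154 = -464386/3 - 154 = -464848/3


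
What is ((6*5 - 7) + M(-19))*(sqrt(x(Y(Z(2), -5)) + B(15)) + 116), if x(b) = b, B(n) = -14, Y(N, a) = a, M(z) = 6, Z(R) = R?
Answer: 3364 + 29*I*sqrt(19) ≈ 3364.0 + 126.41*I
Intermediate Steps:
((6*5 - 7) + M(-19))*(sqrt(x(Y(Z(2), -5)) + B(15)) + 116) = ((6*5 - 7) + 6)*(sqrt(-5 - 14) + 116) = ((30 - 7) + 6)*(sqrt(-19) + 116) = (23 + 6)*(I*sqrt(19) + 116) = 29*(116 + I*sqrt(19)) = 3364 + 29*I*sqrt(19)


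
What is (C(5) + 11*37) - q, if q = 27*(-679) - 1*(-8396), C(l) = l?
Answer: 10349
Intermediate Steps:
q = -9937 (q = -18333 + 8396 = -9937)
(C(5) + 11*37) - q = (5 + 11*37) - 1*(-9937) = (5 + 407) + 9937 = 412 + 9937 = 10349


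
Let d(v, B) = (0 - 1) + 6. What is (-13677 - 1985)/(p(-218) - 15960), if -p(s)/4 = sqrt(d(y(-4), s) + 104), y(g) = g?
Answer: 15622845/15919991 - 7831*sqrt(109)/31839982 ≈ 0.97877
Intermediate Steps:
d(v, B) = 5 (d(v, B) = -1 + 6 = 5)
p(s) = -4*sqrt(109) (p(s) = -4*sqrt(5 + 104) = -4*sqrt(109))
(-13677 - 1985)/(p(-218) - 15960) = (-13677 - 1985)/(-4*sqrt(109) - 15960) = -15662/(-15960 - 4*sqrt(109))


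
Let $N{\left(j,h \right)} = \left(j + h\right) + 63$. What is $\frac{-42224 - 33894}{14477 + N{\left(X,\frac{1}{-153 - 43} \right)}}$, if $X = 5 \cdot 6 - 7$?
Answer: $- \frac{14919128}{2854347} \approx -5.2268$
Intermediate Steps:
$X = 23$ ($X = 30 - 7 = 23$)
$N{\left(j,h \right)} = 63 + h + j$ ($N{\left(j,h \right)} = \left(h + j\right) + 63 = 63 + h + j$)
$\frac{-42224 - 33894}{14477 + N{\left(X,\frac{1}{-153 - 43} \right)}} = \frac{-42224 - 33894}{14477 + \left(63 + \frac{1}{-153 - 43} + 23\right)} = - \frac{76118}{14477 + \left(63 + \frac{1}{-196} + 23\right)} = - \frac{76118}{14477 + \left(63 - \frac{1}{196} + 23\right)} = - \frac{76118}{14477 + \frac{16855}{196}} = - \frac{76118}{\frac{2854347}{196}} = \left(-76118\right) \frac{196}{2854347} = - \frac{14919128}{2854347}$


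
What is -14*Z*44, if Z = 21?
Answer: -12936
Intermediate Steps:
-14*Z*44 = -14*21*44 = -294*44 = -12936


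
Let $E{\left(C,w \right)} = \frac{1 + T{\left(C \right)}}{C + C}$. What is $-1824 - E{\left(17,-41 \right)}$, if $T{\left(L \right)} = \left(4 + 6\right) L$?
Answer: $- \frac{62187}{34} \approx -1829.0$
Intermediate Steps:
$T{\left(L \right)} = 10 L$
$E{\left(C,w \right)} = \frac{1 + 10 C}{2 C}$ ($E{\left(C,w \right)} = \frac{1 + 10 C}{C + C} = \frac{1 + 10 C}{2 C}$)
$-1824 - E{\left(17,-41 \right)} = -1824 - \left(5 + \frac{1}{2 \cdot 17}\right) = -1824 - \left(5 + \frac{1}{2} \cdot \frac{1}{17}\right) = -1824 - \left(5 + \frac{1}{34}\right) = -1824 - \frac{171}{34} = - \frac{62187}{34}$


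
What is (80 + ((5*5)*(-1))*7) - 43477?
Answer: -43572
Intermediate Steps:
(80 + ((5*5)*(-1))*7) - 43477 = (80 + (25*(-1))*7) - 43477 = (80 - 25*7) - 43477 = (80 - 175) - 43477 = -95 - 43477 = -43572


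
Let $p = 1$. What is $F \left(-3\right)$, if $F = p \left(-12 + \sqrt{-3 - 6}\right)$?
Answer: $36 - 9 i \approx 36.0 - 9.0 i$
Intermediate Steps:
$F = -12 + 3 i$ ($F = 1 \left(-12 + \sqrt{-3 - 6}\right) = 1 \left(-12 + \sqrt{-9}\right) = 1 \left(-12 + 3 i\right) = -12 + 3 i \approx -12.0 + 3.0 i$)
$F \left(-3\right) = \left(-12 + 3 i\right) \left(-3\right) = 36 - 9 i$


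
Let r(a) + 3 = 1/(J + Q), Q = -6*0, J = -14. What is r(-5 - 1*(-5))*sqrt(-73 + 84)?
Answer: -43*sqrt(11)/14 ≈ -10.187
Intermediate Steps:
Q = 0
r(a) = -43/14 (r(a) = -3 + 1/(-14 + 0) = -3 + 1/(-14) = -3 - 1/14 = -43/14)
r(-5 - 1*(-5))*sqrt(-73 + 84) = -43*sqrt(-73 + 84)/14 = -43*sqrt(11)/14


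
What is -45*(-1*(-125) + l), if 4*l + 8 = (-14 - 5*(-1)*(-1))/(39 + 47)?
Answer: -1903185/344 ≈ -5532.5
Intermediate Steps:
l = -707/344 (l = -2 + ((-14 - 5*(-1)*(-1))/(39 + 47))/4 = -2 + ((-14 + 5*(-1))/86)/4 = -2 + ((-14 - 5)*(1/86))/4 = -2 + (-19*1/86)/4 = -2 + (¼)*(-19/86) = -2 - 19/344 = -707/344 ≈ -2.0552)
-45*(-1*(-125) + l) = -45*(-1*(-125) - 707/344) = -45*(125 - 707/344) = -45*42293/344 = -1903185/344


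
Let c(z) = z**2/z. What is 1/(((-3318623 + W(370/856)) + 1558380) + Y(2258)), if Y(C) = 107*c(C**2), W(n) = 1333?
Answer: 1/543787438 ≈ 1.8390e-9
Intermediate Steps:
c(z) = z
Y(C) = 107*C**2
1/(((-3318623 + W(370/856)) + 1558380) + Y(2258)) = 1/(((-3318623 + 1333) + 1558380) + 107*2258**2) = 1/((-3317290 + 1558380) + 107*5098564) = 1/(-1758910 + 545546348) = 1/543787438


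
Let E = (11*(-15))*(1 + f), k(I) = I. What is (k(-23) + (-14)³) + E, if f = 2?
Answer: -3262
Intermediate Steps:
E = -495 (E = (11*(-15))*(1 + 2) = -165*3 = -495)
(k(-23) + (-14)³) + E = (-23 + (-14)³) - 495 = (-23 - 2744) - 495 = -2767 - 495 = -3262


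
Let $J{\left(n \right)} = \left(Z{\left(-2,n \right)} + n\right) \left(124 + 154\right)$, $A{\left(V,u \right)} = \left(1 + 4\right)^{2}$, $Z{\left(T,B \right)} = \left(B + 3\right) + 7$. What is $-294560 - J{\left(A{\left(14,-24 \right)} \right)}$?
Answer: $-311240$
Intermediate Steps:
$Z{\left(T,B \right)} = 10 + B$ ($Z{\left(T,B \right)} = \left(3 + B\right) + 7 = 10 + B$)
$A{\left(V,u \right)} = 25$ ($A{\left(V,u \right)} = 5^{2} = 25$)
$J{\left(n \right)} = 2780 + 556 n$ ($J{\left(n \right)} = \left(\left(10 + n\right) + n\right) \left(124 + 154\right) = \left(10 + 2 n\right) 278 = 2780 + 556 n$)
$-294560 - J{\left(A{\left(14,-24 \right)} \right)} = -294560 - \left(2780 + 556 \cdot 25\right) = -294560 - \left(2780 + 13900\right) = -294560 - 16680 = -311240$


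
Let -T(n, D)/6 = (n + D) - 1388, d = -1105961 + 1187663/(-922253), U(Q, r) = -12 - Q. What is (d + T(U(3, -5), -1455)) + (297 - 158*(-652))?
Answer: -908881519163/922253 ≈ -9.8550e+5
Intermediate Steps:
d = -1019977037796/922253 (d = -1105961 + 1187663*(-1/922253) = -1105961 - 1187663/922253 = -1019977037796/922253 ≈ -1.1060e+6)
T(n, D) = 8328 - 6*D - 6*n (T(n, D) = -6*((n + D) - 1388) = -6*((D + n) - 1388) = -6*(-1388 + D + n) = 8328 - 6*D - 6*n)
(d + T(U(3, -5), -1455)) + (297 - 158*(-652)) = (-1019977037796/922253 + (8328 - 6*(-1455) - 6*(-12 - 1*3))) + (297 - 158*(-652)) = (-1019977037796/922253 + (8328 + 8730 - 6*(-12 - 3))) + (297 + 103016) = (-1019977037796/922253 + (8328 + 8730 - 6*(-15))) + 103313 = (-1019977037796/922253 + (8328 + 8730 + 90)) + 103313 = (-1019977037796/922253 + 17148) + 103313 = -1004162243352/922253 + 103313 = -908881519163/922253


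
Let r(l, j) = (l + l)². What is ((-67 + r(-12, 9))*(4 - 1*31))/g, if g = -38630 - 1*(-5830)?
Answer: 13743/32800 ≈ 0.41899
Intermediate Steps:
r(l, j) = 4*l² (r(l, j) = (2*l)² = 4*l²)
g = -32800 (g = -38630 + 5830 = -32800)
((-67 + r(-12, 9))*(4 - 1*31))/g = ((-67 + 4*(-12)²)*(4 - 1*31))/(-32800) = ((-67 + 4*144)*(4 - 31))*(-1/32800) = ((-67 + 576)*(-27))*(-1/32800) = (509*(-27))*(-1/32800) = -13743*(-1/32800) = 13743/32800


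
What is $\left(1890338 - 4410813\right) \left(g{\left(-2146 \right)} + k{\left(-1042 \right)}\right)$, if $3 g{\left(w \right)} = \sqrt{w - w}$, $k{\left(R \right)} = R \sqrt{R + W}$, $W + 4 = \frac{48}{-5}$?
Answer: $525266990 i \sqrt{26390} \approx 8.533 \cdot 10^{10} i$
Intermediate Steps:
$W = - \frac{68}{5}$ ($W = -4 + \frac{48}{-5} = -4 + 48 \left(- \frac{1}{5}\right) = -4 - \frac{48}{5} = - \frac{68}{5} \approx -13.6$)
$k{\left(R \right)} = R \sqrt{- \frac{68}{5} + R}$ ($k{\left(R \right)} = R \sqrt{R - \frac{68}{5}} = R \sqrt{- \frac{68}{5} + R}$)
$g{\left(w \right)} = 0$ ($g{\left(w \right)} = \frac{\sqrt{w - w}}{3} = \frac{\sqrt{0}}{3} = \frac{1}{3} \cdot 0 = 0$)
$\left(1890338 - 4410813\right) \left(g{\left(-2146 \right)} + k{\left(-1042 \right)}\right) = \left(1890338 - 4410813\right) \left(0 + \frac{1}{5} \left(-1042\right) \sqrt{-340 + 25 \left(-1042\right)}\right) = - 2520475 \left(0 + \frac{1}{5} \left(-1042\right) \sqrt{-340 - 26050}\right) = - 2520475 \left(0 + \frac{1}{5} \left(-1042\right) \sqrt{-26390}\right) = - 2520475 \left(0 + \frac{1}{5} \left(-1042\right) i \sqrt{26390}\right) = - 2520475 \left(0 - \frac{1042 i \sqrt{26390}}{5}\right) = - 2520475 \left(- \frac{1042 i \sqrt{26390}}{5}\right) = 525266990 i \sqrt{26390}$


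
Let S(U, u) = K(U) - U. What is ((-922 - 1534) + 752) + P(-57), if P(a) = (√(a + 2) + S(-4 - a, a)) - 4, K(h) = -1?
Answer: -1762 + I*√55 ≈ -1762.0 + 7.4162*I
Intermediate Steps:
S(U, u) = -1 - U
P(a) = -1 + a + √(2 + a) (P(a) = (√(a + 2) + (-1 - (-4 - a))) - 4 = (√(2 + a) + (-1 + (4 + a))) - 4 = (√(2 + a) + (3 + a)) - 4 = (3 + a + √(2 + a)) - 4 = -1 + a + √(2 + a))
((-922 - 1534) + 752) + P(-57) = ((-922 - 1534) + 752) + (-1 - 57 + √(2 - 57)) = (-2456 + 752) + (-1 - 57 + √(-55)) = -1704 + (-1 - 57 + I*√55) = -1704 + (-58 + I*√55) = -1762 + I*√55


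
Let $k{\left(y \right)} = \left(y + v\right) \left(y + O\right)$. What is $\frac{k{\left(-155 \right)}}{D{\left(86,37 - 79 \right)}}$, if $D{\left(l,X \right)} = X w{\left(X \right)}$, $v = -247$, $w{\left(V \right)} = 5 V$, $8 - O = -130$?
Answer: $\frac{1139}{1470} \approx 0.77483$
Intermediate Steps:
$O = 138$ ($O = 8 - -130 = 8 + 130 = 138$)
$D{\left(l,X \right)} = 5 X^{2}$ ($D{\left(l,X \right)} = X 5 X = 5 X^{2}$)
$k{\left(y \right)} = \left(-247 + y\right) \left(138 + y\right)$ ($k{\left(y \right)} = \left(y - 247\right) \left(y + 138\right) = \left(-247 + y\right) \left(138 + y\right)$)
$\frac{k{\left(-155 \right)}}{D{\left(86,37 - 79 \right)}} = \frac{-34086 + \left(-155\right)^{2} - -16895}{5 \left(37 - 79\right)^{2}} = \frac{-34086 + 24025 + 16895}{5 \left(37 - 79\right)^{2}} = \frac{6834}{5 \left(-42\right)^{2}} = \frac{6834}{5 \cdot 1764} = \frac{6834}{8820} = 6834 \cdot \frac{1}{8820} = \frac{1139}{1470}$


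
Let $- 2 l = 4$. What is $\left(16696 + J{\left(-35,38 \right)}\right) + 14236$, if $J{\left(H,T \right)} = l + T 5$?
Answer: $31120$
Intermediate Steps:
$l = -2$ ($l = \left(- \frac{1}{2}\right) 4 = -2$)
$J{\left(H,T \right)} = -2 + 5 T$ ($J{\left(H,T \right)} = -2 + T 5 = -2 + 5 T$)
$\left(16696 + J{\left(-35,38 \right)}\right) + 14236 = \left(16696 + \left(-2 + 5 \cdot 38\right)\right) + 14236 = \left(16696 + \left(-2 + 190\right)\right) + 14236 = \left(16696 + 188\right) + 14236 = 16884 + 14236 = 31120$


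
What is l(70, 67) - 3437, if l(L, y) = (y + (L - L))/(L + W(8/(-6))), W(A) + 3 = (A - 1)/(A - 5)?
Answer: -4398087/1280 ≈ -3436.0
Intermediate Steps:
W(A) = -3 + (-1 + A)/(-5 + A) (W(A) = -3 + (A - 1)/(A - 5) = -3 + (-1 + A)/(-5 + A))
l(L, y) = y/(-50/19 + L) (l(L, y) = (y + (L - L))/(L + 2*(7 - 8/(-6))/(-5 + 8/(-6))) = (y + 0)/(L + 2*(7 - 8*(-1)/6)/(-5 + 8*(-⅙))) = y/(L + 2*(7 - 1*(-4/3))/(-5 - 4/3)) = y/(L + 2*(7 + 4/3)/(-19/3)) = y/(L + 2*(-3/19)*(25/3)) = y/(L - 50/19) = y/(-50/19 + L))
l(70, 67) - 3437 = 19*67/(-50 + 19*70) - 3437 = 19*67/(-50 + 1330) - 3437 = 19*67/1280 - 3437 = 19*67*(1/1280) - 3437 = 1273/1280 - 3437 = -4398087/1280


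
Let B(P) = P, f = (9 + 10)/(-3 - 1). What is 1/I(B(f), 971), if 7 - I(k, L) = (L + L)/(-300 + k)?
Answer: 1219/16301 ≈ 0.074781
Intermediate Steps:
f = -19/4 (f = 19/(-4) = 19*(-1/4) = -19/4 ≈ -4.7500)
I(k, L) = 7 - 2*L/(-300 + k) (I(k, L) = 7 - (L + L)/(-300 + k) = 7 - 2*L/(-300 + k))
1/I(B(f), 971) = 1/((-2100 - 2*971 + 7*(-19/4))/(-300 - 19/4)) = 1/((-2100 - 1942 - 133/4)/(-1219/4)) = 1/(-4/1219*(-16301/4)) = 1/(16301/1219) = 1219/16301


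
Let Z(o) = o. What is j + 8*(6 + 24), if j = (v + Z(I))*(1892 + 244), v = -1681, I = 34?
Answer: -3517752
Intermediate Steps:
j = -3517992 (j = (-1681 + 34)*(1892 + 244) = -1647*2136 = -3517992)
j + 8*(6 + 24) = -3517992 + 8*(6 + 24) = -3517992 + 8*30 = -3517992 + 240 = -3517752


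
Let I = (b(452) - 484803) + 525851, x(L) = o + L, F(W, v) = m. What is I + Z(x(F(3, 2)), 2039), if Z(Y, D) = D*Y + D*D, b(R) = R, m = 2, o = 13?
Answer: 4229606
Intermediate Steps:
F(W, v) = 2
x(L) = 13 + L
I = 41500 (I = (452 - 484803) + 525851 = -484351 + 525851 = 41500)
Z(Y, D) = D² + D*Y (Z(Y, D) = D*Y + D² = D² + D*Y)
I + Z(x(F(3, 2)), 2039) = 41500 + 2039*(2039 + (13 + 2)) = 41500 + 2039*(2039 + 15) = 41500 + 2039*2054 = 41500 + 4188106 = 4229606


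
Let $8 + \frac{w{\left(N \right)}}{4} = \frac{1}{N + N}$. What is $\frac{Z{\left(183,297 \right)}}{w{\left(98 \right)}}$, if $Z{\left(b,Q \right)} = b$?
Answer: $- \frac{8967}{1567} \approx -5.7224$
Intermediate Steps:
$w{\left(N \right)} = -32 + \frac{2}{N}$ ($w{\left(N \right)} = -32 + \frac{4}{N + N} = -32 + \frac{4}{2 N} = -32 + 4 \frac{1}{2 N} = -32 + \frac{2}{N}$)
$\frac{Z{\left(183,297 \right)}}{w{\left(98 \right)}} = \frac{183}{-32 + \frac{2}{98}} = \frac{183}{-32 + 2 \cdot \frac{1}{98}} = \frac{183}{-32 + \frac{1}{49}} = \frac{183}{- \frac{1567}{49}} = 183 \left(- \frac{49}{1567}\right) = - \frac{8967}{1567}$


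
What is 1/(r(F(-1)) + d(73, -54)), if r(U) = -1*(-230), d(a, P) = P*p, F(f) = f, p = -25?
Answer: 1/1580 ≈ 0.00063291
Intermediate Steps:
d(a, P) = -25*P (d(a, P) = P*(-25) = -25*P)
r(U) = 230
1/(r(F(-1)) + d(73, -54)) = 1/(230 - 25*(-54)) = 1/(230 + 1350) = 1/1580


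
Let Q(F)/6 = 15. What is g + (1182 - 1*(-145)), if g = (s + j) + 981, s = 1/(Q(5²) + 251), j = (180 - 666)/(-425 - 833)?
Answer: 495124104/214489 ≈ 2308.4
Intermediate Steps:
Q(F) = 90 (Q(F) = 6*15 = 90)
j = 243/629 (j = -486/(-1258) = -486*(-1/1258) = 243/629 ≈ 0.38633)
s = 1/341 (s = 1/(90 + 251) = 1/341 ≈ 0.0029326)
g = 210497201/214489 (g = (1/341 + 243/629) + 981 = 83492/214489 + 981 = 210497201/214489 ≈ 981.39)
g + (1182 - 1*(-145)) = 210497201/214489 + (1182 - 1*(-145)) = 210497201/214489 + (1182 + 145) = 210497201/214489 + 1327 = 495124104/214489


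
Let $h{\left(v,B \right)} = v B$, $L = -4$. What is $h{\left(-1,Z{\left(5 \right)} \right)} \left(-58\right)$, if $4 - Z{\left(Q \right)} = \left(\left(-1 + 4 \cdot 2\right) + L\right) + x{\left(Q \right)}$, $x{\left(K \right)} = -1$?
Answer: $116$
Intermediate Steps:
$Z{\left(Q \right)} = 2$ ($Z{\left(Q \right)} = 4 - \left(\left(\left(-1 + 4 \cdot 2\right) - 4\right) - 1\right) = 4 - \left(\left(\left(-1 + 8\right) - 4\right) - 1\right) = 4 - \left(\left(7 - 4\right) - 1\right) = 4 - \left(3 - 1\right) = 4 - 2 = 2$)
$h{\left(v,B \right)} = B v$
$h{\left(-1,Z{\left(5 \right)} \right)} \left(-58\right) = 2 \left(-1\right) \left(-58\right) = \left(-2\right) \left(-58\right) = 116$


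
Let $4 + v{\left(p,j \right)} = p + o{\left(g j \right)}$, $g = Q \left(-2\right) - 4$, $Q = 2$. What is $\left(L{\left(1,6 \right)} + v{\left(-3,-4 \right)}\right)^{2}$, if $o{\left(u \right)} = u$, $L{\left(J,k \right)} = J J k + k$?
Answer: $1369$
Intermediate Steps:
$g = -8$ ($g = 2 \left(-2\right) - 4 = -4 - 4 = -8$)
$L{\left(J,k \right)} = k + k J^{2}$ ($L{\left(J,k \right)} = J^{2} k + k = k J^{2} + k = k + k J^{2}$)
$v{\left(p,j \right)} = -4 + p - 8 j$ ($v{\left(p,j \right)} = -4 - \left(- p + 8 j\right) = -4 + p - 8 j$)
$\left(L{\left(1,6 \right)} + v{\left(-3,-4 \right)}\right)^{2} = \left(6 \left(1 + 1^{2}\right) - -25\right)^{2} = \left(6 \left(1 + 1\right) - -25\right)^{2} = \left(6 \cdot 2 + 25\right)^{2} = \left(12 + 25\right)^{2} = 37^{2} = 1369$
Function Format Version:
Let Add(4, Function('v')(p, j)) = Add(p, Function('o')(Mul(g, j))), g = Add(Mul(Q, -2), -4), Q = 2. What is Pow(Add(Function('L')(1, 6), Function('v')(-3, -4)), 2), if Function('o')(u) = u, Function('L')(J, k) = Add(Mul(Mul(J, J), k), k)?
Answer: 1369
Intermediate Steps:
g = -8 (g = Add(Mul(2, -2), -4) = Add(-4, -4) = -8)
Function('L')(J, k) = Add(k, Mul(k, Pow(J, 2))) (Function('L')(J, k) = Add(Mul(Pow(J, 2), k), k) = Add(Mul(k, Pow(J, 2)), k) = Add(k, Mul(k, Pow(J, 2))))
Function('v')(p, j) = Add(-4, p, Mul(-8, j)) (Function('v')(p, j) = Add(-4, Add(p, Mul(-8, j))) = Add(-4, p, Mul(-8, j)))
Pow(Add(Function('L')(1, 6), Function('v')(-3, -4)), 2) = Pow(Add(Mul(6, Add(1, Pow(1, 2))), Add(-4, -3, Mul(-8, -4))), 2) = Pow(Add(Mul(6, Add(1, 1)), Add(-4, -3, 32)), 2) = Pow(Add(Mul(6, 2), 25), 2) = Pow(Add(12, 25), 2) = Pow(37, 2) = 1369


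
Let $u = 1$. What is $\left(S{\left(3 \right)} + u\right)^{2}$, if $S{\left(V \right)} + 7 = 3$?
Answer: $9$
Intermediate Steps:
$S{\left(V \right)} = -4$ ($S{\left(V \right)} = -7 + 3 = -4$)
$\left(S{\left(3 \right)} + u\right)^{2} = \left(-4 + 1\right)^{2} = \left(-3\right)^{2} = 9$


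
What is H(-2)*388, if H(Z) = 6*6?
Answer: 13968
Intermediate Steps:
H(Z) = 36
H(-2)*388 = 36*388 = 13968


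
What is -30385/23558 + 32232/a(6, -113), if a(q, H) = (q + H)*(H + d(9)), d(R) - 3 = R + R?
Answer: 115052879/57976238 ≈ 1.9845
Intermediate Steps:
d(R) = 3 + 2*R (d(R) = 3 + (R + R) = 3 + 2*R)
a(q, H) = (21 + H)*(H + q) (a(q, H) = (q + H)*(H + (3 + 2*9)) = (H + q)*(H + (3 + 18)) = (H + q)*(H + 21) = (H + q)*(21 + H) = (21 + H)*(H + q))
-30385/23558 + 32232/a(6, -113) = -30385/23558 + 32232/((-113)² + 21*(-113) + 21*6 - 113*6) = -30385*1/23558 + 32232/(12769 - 2373 + 126 - 678) = -30385/23558 + 32232/9844 = -30385/23558 + 32232*(1/9844) = -30385/23558 + 8058/2461 = 115052879/57976238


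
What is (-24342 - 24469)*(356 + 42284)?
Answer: -2081301040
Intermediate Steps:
(-24342 - 24469)*(356 + 42284) = -48811*42640 = -2081301040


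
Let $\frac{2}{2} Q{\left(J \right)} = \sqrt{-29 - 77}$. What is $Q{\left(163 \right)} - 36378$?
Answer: $-36378 + i \sqrt{106} \approx -36378.0 + 10.296 i$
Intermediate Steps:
$Q{\left(J \right)} = i \sqrt{106}$ ($Q{\left(J \right)} = \sqrt{-29 - 77} = \sqrt{-106} = i \sqrt{106}$)
$Q{\left(163 \right)} - 36378 = i \sqrt{106} - 36378 = -36378 + i \sqrt{106}$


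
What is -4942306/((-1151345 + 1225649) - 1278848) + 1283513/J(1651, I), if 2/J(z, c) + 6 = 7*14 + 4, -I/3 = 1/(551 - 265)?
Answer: 37105151664881/602272 ≈ 6.1609e+7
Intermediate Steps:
I = -3/286 (I = -3/(551 - 265) = -3/286 ≈ -0.010490)
J(z, c) = 1/48 (J(z, c) = 2/(-6 + (7*14 + 4)) = 2/(-6 + (98 + 4)) = 2/(-6 + 102) = 2/96 = 2*(1/96) = 1/48)
-4942306/((-1151345 + 1225649) - 1278848) + 1283513/J(1651, I) = -4942306/((-1151345 + 1225649) - 1278848) + 1283513/(1/48) = -4942306/(74304 - 1278848) + 1283513*48 = -4942306/(-1204544) + 61608624 = -4942306*(-1/1204544) + 61608624 = 2471153/602272 + 61608624 = 37105151664881/602272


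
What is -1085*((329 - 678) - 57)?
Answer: 440510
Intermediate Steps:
-1085*((329 - 678) - 57) = -1085*(-349 - 57) = -1085*(-406) = 440510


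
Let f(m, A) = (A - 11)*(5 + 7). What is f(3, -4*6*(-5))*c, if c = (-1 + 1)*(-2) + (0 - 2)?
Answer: -2616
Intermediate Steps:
f(m, A) = -132 + 12*A (f(m, A) = (-11 + A)*12 = -132 + 12*A)
c = -2 (c = 0*(-2) - 2 = 0 - 2 = -2)
f(3, -4*6*(-5))*c = (-132 + 12*(-4*6*(-5)))*(-2) = (-132 + 12*(-24*(-5)))*(-2) = (-132 + 12*120)*(-2) = (-132 + 1440)*(-2) = 1308*(-2) = -2616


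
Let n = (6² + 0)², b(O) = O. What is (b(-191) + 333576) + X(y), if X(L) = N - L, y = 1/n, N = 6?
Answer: 432074735/1296 ≈ 3.3339e+5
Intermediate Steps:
n = 1296 (n = (36 + 0)² = 36² = 1296)
y = 1/1296 ≈ 0.00077160
X(L) = 6 - L
(b(-191) + 333576) + X(y) = (-191 + 333576) + (6 - 1*1/1296) = 333385 + (6 - 1/1296) = 333385 + 7775/1296 = 432074735/1296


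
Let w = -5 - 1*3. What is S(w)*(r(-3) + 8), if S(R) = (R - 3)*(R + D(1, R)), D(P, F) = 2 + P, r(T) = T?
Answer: 275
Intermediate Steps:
w = -8 (w = -5 - 3 = -8)
S(R) = (-3 + R)*(3 + R) (S(R) = (R - 3)*(R + (2 + 1)) = (-3 + R)*(R + 3) = (-3 + R)*(3 + R))
S(w)*(r(-3) + 8) = (-9 + (-8)²)*(-3 + 8) = (-9 + 64)*5 = 55*5 = 275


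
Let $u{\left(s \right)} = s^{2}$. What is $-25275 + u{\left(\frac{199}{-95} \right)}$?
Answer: $- \frac{228067274}{9025} \approx -25271.0$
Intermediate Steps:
$-25275 + u{\left(\frac{199}{-95} \right)} = -25275 + \left(\frac{199}{-95}\right)^{2} = -25275 + \left(199 \left(- \frac{1}{95}\right)\right)^{2} = -25275 + \left(- \frac{199}{95}\right)^{2} = -25275 + \frac{39601}{9025} = - \frac{228067274}{9025}$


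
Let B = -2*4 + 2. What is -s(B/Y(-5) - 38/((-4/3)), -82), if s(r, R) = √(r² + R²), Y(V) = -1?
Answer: -√31657/2 ≈ -88.962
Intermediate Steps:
B = -6 (B = -8 + 2 = -6)
s(r, R) = √(R² + r²)
-s(B/Y(-5) - 38/((-4/3)), -82) = -√((-82)² + (-6/(-1) - 38/((-4/3)))²) = -√(6724 + (-6*(-1) - 38/((-4*⅓)))²) = -√(6724 + (6 - 38/(-4/3))²) = -√(6724 + (6 - 38*(-¾))²) = -√(6724 + (6 + 57/2)²) = -√(6724 + (69/2)²) = -√(6724 + 4761/4) = -√(31657/4) = -√31657/2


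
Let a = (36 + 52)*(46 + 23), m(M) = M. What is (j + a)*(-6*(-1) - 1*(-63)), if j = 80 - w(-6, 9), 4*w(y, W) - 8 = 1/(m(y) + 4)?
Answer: 3394869/8 ≈ 4.2436e+5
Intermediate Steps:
w(y, W) = 2 + 1/(4*(4 + y)) (w(y, W) = 2 + 1/(4*(y + 4)) = 2 + 1/(4*(4 + y)))
a = 6072 (a = 88*69 = 6072)
j = 625/8 (j = 80 - (33 + 8*(-6))/(4*(4 - 6)) = 80 - (33 - 48)/(4*(-2)) = 80 - (-1)*(-15)/(4*2) = 80 - 1*15/8 = 80 - 15/8 = 625/8 ≈ 78.125)
(j + a)*(-6*(-1) - 1*(-63)) = (625/8 + 6072)*(-6*(-1) - 1*(-63)) = 49201*(6 + 63)/8 = (49201/8)*69 = 3394869/8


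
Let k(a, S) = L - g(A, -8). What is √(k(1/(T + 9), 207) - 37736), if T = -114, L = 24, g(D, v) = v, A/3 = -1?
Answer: 2*I*√9426 ≈ 194.18*I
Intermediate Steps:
A = -3 (A = 3*(-1) = -3)
k(a, S) = 32 (k(a, S) = 24 - 1*(-8) = 24 + 8 = 32)
√(k(1/(T + 9), 207) - 37736) = √(32 - 37736) = √(-37704) = 2*I*√9426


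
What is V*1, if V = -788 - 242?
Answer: -1030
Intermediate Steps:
V = -1030
V*1 = -1030*1 = -1030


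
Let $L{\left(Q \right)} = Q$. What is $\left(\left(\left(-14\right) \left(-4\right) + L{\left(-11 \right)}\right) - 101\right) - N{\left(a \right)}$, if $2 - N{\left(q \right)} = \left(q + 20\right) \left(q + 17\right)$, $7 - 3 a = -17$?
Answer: $642$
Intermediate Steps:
$a = 8$ ($a = \frac{7}{3} - - \frac{17}{3} = \frac{7}{3} + \frac{17}{3} = 8$)
$N{\left(q \right)} = 2 - \left(17 + q\right) \left(20 + q\right)$ ($N{\left(q \right)} = 2 - \left(q + 20\right) \left(q + 17\right) = 2 - \left(20 + q\right) \left(17 + q\right) = 2 - \left(17 + q\right) \left(20 + q\right)$)
$\left(\left(\left(-14\right) \left(-4\right) + L{\left(-11 \right)}\right) - 101\right) - N{\left(a \right)} = \left(\left(\left(-14\right) \left(-4\right) - 11\right) - 101\right) - \left(-338 - 8^{2} - 296\right) = \left(\left(56 - 11\right) - 101\right) - \left(-338 - 64 - 296\right) = \left(45 - 101\right) - \left(-338 - 64 - 296\right) = -56 - -698 = -56 + 698 = 642$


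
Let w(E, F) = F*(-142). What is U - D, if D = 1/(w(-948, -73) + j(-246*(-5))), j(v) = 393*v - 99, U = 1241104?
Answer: 612679677327/493657 ≈ 1.2411e+6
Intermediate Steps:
w(E, F) = -142*F
j(v) = -99 + 393*v
D = 1/493657 (D = 1/(-142*(-73) + (-99 + 393*(-246*(-5)))) = 1/(10366 + (-99 + 393*1230)) = 1/(10366 + (-99 + 483390)) = 1/(10366 + 483291) = 1/493657 ≈ 2.0257e-6)
U - D = 1241104 - 1*1/493657 = 1241104 - 1/493657 = 612679677327/493657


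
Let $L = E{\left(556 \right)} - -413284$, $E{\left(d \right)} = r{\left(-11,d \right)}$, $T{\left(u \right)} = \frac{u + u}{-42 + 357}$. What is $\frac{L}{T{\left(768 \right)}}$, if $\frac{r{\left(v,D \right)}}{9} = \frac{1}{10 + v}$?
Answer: $\frac{43393875}{512} \approx 84754.0$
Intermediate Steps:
$r{\left(v,D \right)} = \frac{9}{10 + v}$
$T{\left(u \right)} = \frac{2 u}{315}$
$E{\left(d \right)} = -9$ ($E{\left(d \right)} = \frac{9}{10 - 11} = \frac{9}{-1} = 9 \left(-1\right) = -9$)
$L = 413275$ ($L = -9 - -413284 = -9 + 413284 = 413275$)
$\frac{L}{T{\left(768 \right)}} = \frac{413275}{\frac{2}{315} \cdot 768} = \frac{413275}{\frac{512}{105}} = 413275 \cdot \frac{105}{512} = \frac{43393875}{512}$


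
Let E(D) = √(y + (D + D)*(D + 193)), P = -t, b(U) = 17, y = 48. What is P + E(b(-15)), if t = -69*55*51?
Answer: 193545 + 2*√1797 ≈ 1.9363e+5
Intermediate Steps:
t = -193545 (t = -3795*51 = -193545)
P = 193545 (P = -1*(-193545) = 193545)
E(D) = √(48 + 2*D*(193 + D)) (E(D) = √(48 + (D + D)*(D + 193)) = √(48 + (2*D)*(193 + D)) = √(48 + 2*D*(193 + D)))
P + E(b(-15)) = 193545 + √(48 + 2*17² + 386*17) = 193545 + √(48 + 2*289 + 6562) = 193545 + √(48 + 578 + 6562) = 193545 + √7188 = 193545 + 2*√1797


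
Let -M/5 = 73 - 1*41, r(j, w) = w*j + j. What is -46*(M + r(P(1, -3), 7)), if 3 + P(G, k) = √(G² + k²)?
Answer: 8464 - 368*√10 ≈ 7300.3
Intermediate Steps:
P(G, k) = -3 + √(G² + k²)
r(j, w) = j + j*w (r(j, w) = j*w + j = j + j*w)
M = -160 (M = -5*(73 - 1*41) = -5*(73 - 41) = -5*32 = -160)
-46*(M + r(P(1, -3), 7)) = -46*(-160 + (-3 + √(1² + (-3)²))*(1 + 7)) = -46*(-160 + (-3 + √(1 + 9))*8) = -46*(-160 + (-3 + √10)*8) = -46*(-160 + (-24 + 8*√10)) = -46*(-184 + 8*√10) = 8464 - 368*√10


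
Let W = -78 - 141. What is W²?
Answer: 47961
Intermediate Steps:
W = -219
W² = (-219)² = 47961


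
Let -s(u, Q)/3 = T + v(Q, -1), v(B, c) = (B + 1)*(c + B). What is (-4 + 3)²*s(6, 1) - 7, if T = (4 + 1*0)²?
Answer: -55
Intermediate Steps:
v(B, c) = (1 + B)*(B + c)
T = 16 (T = (4 + 0)² = 4² = 16)
s(u, Q) = -45 - 3*Q² (s(u, Q) = -3*(16 + (Q - 1 + Q² + Q*(-1))) = -3*(16 + (Q - 1 + Q² - Q)) = -3*(16 + (-1 + Q²)) = -3*(15 + Q²) = -45 - 3*Q²)
(-4 + 3)²*s(6, 1) - 7 = (-4 + 3)²*(-45 - 3*1²) - 7 = (-1)²*(-45 - 3*1) - 7 = 1*(-45 - 3) - 7 = 1*(-48) - 7 = -48 - 7 = -55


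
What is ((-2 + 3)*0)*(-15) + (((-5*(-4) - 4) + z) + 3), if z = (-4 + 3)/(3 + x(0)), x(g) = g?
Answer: 56/3 ≈ 18.667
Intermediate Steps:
z = -1/3 (z = (-4 + 3)/(3 + 0) = -1/3 ≈ -0.33333)
((-2 + 3)*0)*(-15) + (((-5*(-4) - 4) + z) + 3) = ((-2 + 3)*0)*(-15) + (((-5*(-4) - 4) - 1/3) + 3) = (1*0)*(-15) + (((20 - 4) - 1/3) + 3) = 0*(-15) + ((16 - 1/3) + 3) = 0 + (47/3 + 3) = 0 + 56/3 = 56/3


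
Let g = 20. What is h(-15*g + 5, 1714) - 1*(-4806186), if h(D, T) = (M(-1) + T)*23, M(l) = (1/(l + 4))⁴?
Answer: 392494271/81 ≈ 4.8456e+6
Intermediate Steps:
M(l) = (4 + l)⁻⁴ (M(l) = (1/(4 + l))⁴ = (4 + l)⁻⁴)
h(D, T) = 23/81 + 23*T (h(D, T) = ((4 - 1)⁻⁴ + T)*23 = (3⁻⁴ + T)*23 = (1/81 + T)*23 = 23/81 + 23*T)
h(-15*g + 5, 1714) - 1*(-4806186) = (23/81 + 23*1714) - 1*(-4806186) = (23/81 + 39422) + 4806186 = 3193205/81 + 4806186 = 392494271/81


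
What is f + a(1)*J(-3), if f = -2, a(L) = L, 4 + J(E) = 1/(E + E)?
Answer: -37/6 ≈ -6.1667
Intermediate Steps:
J(E) = -4 + 1/(2*E) (J(E) = -4 + 1/(E + E) = -4 + 1/(2*E))
f + a(1)*J(-3) = -2 + 1*(-4 + (1/2)/(-3)) = -2 + 1*(-4 + (1/2)*(-1/3)) = -2 + 1*(-4 - 1/6) = -2 + 1*(-25/6) = -2 - 25/6 = -37/6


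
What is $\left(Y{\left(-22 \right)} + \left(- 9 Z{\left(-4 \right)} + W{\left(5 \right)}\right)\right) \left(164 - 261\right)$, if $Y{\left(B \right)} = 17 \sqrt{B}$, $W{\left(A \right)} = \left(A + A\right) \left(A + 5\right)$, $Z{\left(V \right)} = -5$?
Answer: $-14065 - 1649 i \sqrt{22} \approx -14065.0 - 7734.5 i$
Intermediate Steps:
$W{\left(A \right)} = 2 A \left(5 + A\right)$
$\left(Y{\left(-22 \right)} + \left(- 9 Z{\left(-4 \right)} + W{\left(5 \right)}\right)\right) \left(164 - 261\right) = \left(17 \sqrt{-22} - \left(-45 - 10 \left(5 + 5\right)\right)\right) \left(164 - 261\right) = \left(17 i \sqrt{22} + \left(45 + 2 \cdot 5 \cdot 10\right)\right) \left(-97\right) = \left(17 i \sqrt{22} + \left(45 + 100\right)\right) \left(-97\right) = \left(17 i \sqrt{22} + 145\right) \left(-97\right) = \left(145 + 17 i \sqrt{22}\right) \left(-97\right) = -14065 - 1649 i \sqrt{22}$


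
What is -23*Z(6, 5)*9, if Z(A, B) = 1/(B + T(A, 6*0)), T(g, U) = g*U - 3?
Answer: -207/2 ≈ -103.50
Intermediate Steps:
T(g, U) = -3 + U*g (T(g, U) = U*g - 3 = -3 + U*g)
Z(A, B) = 1/(-3 + B) (Z(A, B) = 1/(B + (-3 + (6*0)*A)) = 1/(B + (-3 + 0*A)) = 1/(B + (-3 + 0)) = 1/(B - 3) = 1/(-3 + B))
-23*Z(6, 5)*9 = -23/(-3 + 5)*9 = -23/2*9 = -207/2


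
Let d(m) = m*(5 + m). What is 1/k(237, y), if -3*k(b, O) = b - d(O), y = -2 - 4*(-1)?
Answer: -3/223 ≈ -0.013453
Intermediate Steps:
y = 2 (y = -2 + 4 = 2)
k(b, O) = -b/3 + O*(5 + O)/3 (k(b, O) = -(b - O*(5 + O))/3 = -b/3 + O*(5 + O)/3)
1/k(237, y) = 1/(-1/3*237 + (1/3)*2*(5 + 2)) = 1/(-79 + (1/3)*2*7) = 1/(-79 + 14/3) = 1/(-223/3) = -3/223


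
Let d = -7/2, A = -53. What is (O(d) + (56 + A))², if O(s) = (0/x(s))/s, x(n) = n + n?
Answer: 9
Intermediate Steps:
d = -7/2 (d = -7*½ = -7/2 ≈ -3.5000)
x(n) = 2*n
O(s) = 0 (O(s) = (0/((2*s)))/s = (0*(1/(2*s)))/s = 0/s = 0)
(O(d) + (56 + A))² = (0 + (56 - 53))² = (0 + 3)² = 3² = 9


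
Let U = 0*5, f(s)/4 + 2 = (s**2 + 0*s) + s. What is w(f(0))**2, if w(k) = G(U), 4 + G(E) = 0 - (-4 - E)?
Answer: 0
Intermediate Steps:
f(s) = -8 + 4*s + 4*s**2 (f(s) = -8 + 4*((s**2 + 0*s) + s) = -8 + 4*((s**2 + 0) + s) = -8 + 4*(s**2 + s) = -8 + 4*(s + s**2) = -8 + (4*s + 4*s**2) = -8 + 4*s + 4*s**2)
U = 0
G(E) = E (G(E) = -4 + (0 - (-4 - E)) = -4 + (0 + (4 + E)) = -4 + (4 + E) = E)
w(k) = 0
w(f(0))**2 = 0**2 = 0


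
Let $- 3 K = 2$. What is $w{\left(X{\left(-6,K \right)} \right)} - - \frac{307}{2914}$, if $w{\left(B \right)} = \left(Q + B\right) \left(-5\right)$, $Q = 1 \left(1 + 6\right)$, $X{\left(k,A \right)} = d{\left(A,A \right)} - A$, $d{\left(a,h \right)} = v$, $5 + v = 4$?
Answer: $- \frac{290479}{8742} \approx -33.228$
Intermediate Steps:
$v = -1$ ($v = -5 + 4 = -1$)
$d{\left(a,h \right)} = -1$
$K = - \frac{2}{3}$ ($K = \left(- \frac{1}{3}\right) 2 = - \frac{2}{3} \approx -0.66667$)
$X{\left(k,A \right)} = -1 - A$
$Q = 7$ ($Q = 1 \cdot 7 = 7$)
$w{\left(B \right)} = -35 - 5 B$ ($w{\left(B \right)} = \left(7 + B\right) \left(-5\right) = -35 - 5 B$)
$w{\left(X{\left(-6,K \right)} \right)} - - \frac{307}{2914} = \left(-35 - 5 \left(-1 - - \frac{2}{3}\right)\right) - - \frac{307}{2914} = \left(-35 - 5 \left(-1 + \frac{2}{3}\right)\right) - \left(-307\right) \frac{1}{2914} = \left(-35 - - \frac{5}{3}\right) - - \frac{307}{2914} = \left(-35 + \frac{5}{3}\right) + \frac{307}{2914} = - \frac{100}{3} + \frac{307}{2914} = - \frac{290479}{8742}$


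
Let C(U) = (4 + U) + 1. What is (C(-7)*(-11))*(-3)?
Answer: -66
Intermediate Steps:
C(U) = 5 + U
(C(-7)*(-11))*(-3) = ((5 - 7)*(-11))*(-3) = -2*(-11)*(-3) = 22*(-3) = -66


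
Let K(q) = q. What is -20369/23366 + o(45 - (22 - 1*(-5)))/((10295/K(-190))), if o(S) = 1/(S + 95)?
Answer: -4740082031/5436497122 ≈ -0.87190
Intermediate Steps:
o(S) = 1/(95 + S)
-20369/23366 + o(45 - (22 - 1*(-5)))/((10295/K(-190))) = -20369/23366 + 1/((95 + (45 - (22 - 1*(-5))))*((10295/(-190)))) = -20369*1/23366 + 1/((95 + (45 - (22 + 5)))*((10295*(-1/190)))) = -20369/23366 + 1/((95 + (45 - 1*27))*(-2059/38)) = -20369/23366 - 38/2059/(95 + (45 - 27)) = -20369/23366 - 38/2059/(95 + 18) = -20369/23366 - 38/2059/113 = -20369/23366 + (1/113)*(-38/2059) = -20369/23366 - 38/232667 = -4740082031/5436497122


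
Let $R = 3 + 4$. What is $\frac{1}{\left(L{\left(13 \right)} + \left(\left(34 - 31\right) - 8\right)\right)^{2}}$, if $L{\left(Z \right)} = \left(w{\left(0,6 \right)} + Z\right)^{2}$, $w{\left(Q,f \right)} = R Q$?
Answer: $\frac{1}{26896} \approx 3.718 \cdot 10^{-5}$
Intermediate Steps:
$R = 7$
$w{\left(Q,f \right)} = 7 Q$
$L{\left(Z \right)} = Z^{2}$ ($L{\left(Z \right)} = \left(7 \cdot 0 + Z\right)^{2} = \left(0 + Z\right)^{2} = Z^{2}$)
$\frac{1}{\left(L{\left(13 \right)} + \left(\left(34 - 31\right) - 8\right)\right)^{2}} = \frac{1}{\left(13^{2} + \left(\left(34 - 31\right) - 8\right)\right)^{2}} = \frac{1}{\left(169 + \left(3 - 8\right)\right)^{2}} = \frac{1}{\left(169 - 5\right)^{2}} = \frac{1}{164^{2}} = \frac{1}{26896}$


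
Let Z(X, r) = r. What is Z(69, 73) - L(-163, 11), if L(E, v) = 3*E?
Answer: 562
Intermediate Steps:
Z(69, 73) - L(-163, 11) = 73 - 3*(-163) = 73 - 1*(-489) = 73 + 489 = 562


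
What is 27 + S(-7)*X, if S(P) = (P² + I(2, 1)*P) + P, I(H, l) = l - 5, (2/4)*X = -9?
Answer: -1233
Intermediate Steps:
X = -18 (X = 2*(-9) = -18)
I(H, l) = -5 + l
S(P) = P² - 3*P (S(P) = (P² + (-5 + 1)*P) + P = (P² - 4*P) + P = P² - 3*P)
27 + S(-7)*X = 27 - 7*(-3 - 7)*(-18) = 27 - 7*(-10)*(-18) = 27 + 70*(-18) = 27 - 1260 = -1233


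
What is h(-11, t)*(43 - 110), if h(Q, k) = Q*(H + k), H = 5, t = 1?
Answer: 4422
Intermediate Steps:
h(Q, k) = Q*(5 + k)
h(-11, t)*(43 - 110) = (-11*(5 + 1))*(43 - 110) = -11*6*(-67) = -66*(-67) = 4422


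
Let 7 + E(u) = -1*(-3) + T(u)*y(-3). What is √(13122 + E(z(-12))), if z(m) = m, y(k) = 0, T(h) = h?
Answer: √13118 ≈ 114.53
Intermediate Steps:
E(u) = -4 (E(u) = -7 + (-1*(-3) + u*0) = -7 + (3 + 0) = -7 + 3 = -4)
√(13122 + E(z(-12))) = √(13122 - 4) = √13118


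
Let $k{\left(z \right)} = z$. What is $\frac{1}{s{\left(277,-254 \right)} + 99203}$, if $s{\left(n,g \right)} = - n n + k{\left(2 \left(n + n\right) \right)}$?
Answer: $\frac{1}{23582} \approx 4.2405 \cdot 10^{-5}$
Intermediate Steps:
$s{\left(n,g \right)} = - n^{2} + 4 n$ ($s{\left(n,g \right)} = - n n + 2 \left(n + n\right) = - n^{2} + 2 \cdot 2 n = - n^{2} + 4 n$)
$\frac{1}{s{\left(277,-254 \right)} + 99203} = \frac{1}{277 \left(4 - 277\right) + 99203} = \frac{1}{277 \left(-273\right) + 99203} = \frac{1}{-75621 + 99203} = \frac{1}{23582}$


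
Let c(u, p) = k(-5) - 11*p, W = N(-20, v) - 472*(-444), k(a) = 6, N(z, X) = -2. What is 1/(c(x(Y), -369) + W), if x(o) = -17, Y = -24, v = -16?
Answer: 1/213631 ≈ 4.6810e-6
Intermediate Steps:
W = 209566 (W = -2 - 472*(-444) = -2 + 209568 = 209566)
c(u, p) = 6 - 11*p
1/(c(x(Y), -369) + W) = 1/((6 - 11*(-369)) + 209566) = 1/((6 + 4059) + 209566) = 1/(4065 + 209566) = 1/213631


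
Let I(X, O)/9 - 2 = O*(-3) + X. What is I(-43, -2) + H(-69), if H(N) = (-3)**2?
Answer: -306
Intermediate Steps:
H(N) = 9
I(X, O) = 18 - 27*O + 9*X (I(X, O) = 18 + 9*(O*(-3) + X) = 18 + 9*(-3*O + X) = 18 + 9*(X - 3*O) = 18 + (-27*O + 9*X) = 18 - 27*O + 9*X)
I(-43, -2) + H(-69) = (18 - 27*(-2) + 9*(-43)) + 9 = (18 + 54 - 387) + 9 = -315 + 9 = -306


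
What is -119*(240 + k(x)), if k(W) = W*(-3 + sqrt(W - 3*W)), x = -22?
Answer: -36414 + 5236*sqrt(11) ≈ -19048.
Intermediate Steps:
k(W) = W*(-3 + sqrt(2)*sqrt(-W)) (k(W) = W*(-3 + sqrt(-2*W)) = W*(-3 + sqrt(2)*sqrt(-W)))
-119*(240 + k(x)) = -119*(240 + (-3*(-22) - sqrt(2)*(-1*(-22))**(3/2))) = -119*(240 + (66 - sqrt(2)*22**(3/2))) = -119*(240 + (66 - sqrt(2)*22*sqrt(22))) = -119*(240 + (66 - 44*sqrt(11))) = -119*(306 - 44*sqrt(11)) = -36414 + 5236*sqrt(11)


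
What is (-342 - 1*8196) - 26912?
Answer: -35450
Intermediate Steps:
(-342 - 1*8196) - 26912 = (-342 - 8196) - 26912 = -8538 - 26912 = -35450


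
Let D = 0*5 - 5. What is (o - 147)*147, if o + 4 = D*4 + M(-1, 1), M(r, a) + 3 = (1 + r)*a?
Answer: -25578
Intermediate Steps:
M(r, a) = -3 + a*(1 + r) (M(r, a) = -3 + (1 + r)*a = -3 + a*(1 + r))
D = -5 (D = 0 - 5 = -5)
o = -27 (o = -4 + (-5*4 + (-3 + 1 + 1*(-1))) = -4 + (-20 + (-3 + 1 - 1)) = -4 + (-20 - 3) = -4 - 23 = -27)
(o - 147)*147 = (-27 - 147)*147 = -174*147 = -25578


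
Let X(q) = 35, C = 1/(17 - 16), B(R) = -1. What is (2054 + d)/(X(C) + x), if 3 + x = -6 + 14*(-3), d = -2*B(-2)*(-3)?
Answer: -128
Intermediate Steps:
C = 1 (C = 1/1 = 1)
d = -6 (d = -2*(-1)*(-3) = 2*(-3) = -6)
x = -51 (x = -3 + (-6 + 14*(-3)) = -3 + (-6 - 42) = -3 - 48 = -51)
(2054 + d)/(X(C) + x) = (2054 - 6)/(35 - 51) = 2048/(-16) = 2048*(-1/16) = -128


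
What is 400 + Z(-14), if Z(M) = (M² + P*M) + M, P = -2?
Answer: 610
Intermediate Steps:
Z(M) = M² - M (Z(M) = (M² - 2*M) + M = M² - M)
400 + Z(-14) = 400 - 14*(-1 - 14) = 400 - 14*(-15) = 400 + 210 = 610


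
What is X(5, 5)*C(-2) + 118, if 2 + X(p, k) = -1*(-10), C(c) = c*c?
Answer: 150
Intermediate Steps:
C(c) = c²
X(p, k) = 8 (X(p, k) = -2 - 1*(-10) = -2 + 10 = 8)
X(5, 5)*C(-2) + 118 = 8*(-2)² + 118 = 8*4 + 118 = 32 + 118 = 150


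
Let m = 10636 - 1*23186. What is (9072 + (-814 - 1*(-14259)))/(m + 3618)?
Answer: -2047/812 ≈ -2.5209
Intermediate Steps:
m = -12550 (m = 10636 - 23186 = -12550)
(9072 + (-814 - 1*(-14259)))/(m + 3618) = (9072 + (-814 - 1*(-14259)))/(-12550 + 3618) = (9072 + (-814 + 14259))/(-8932) = (9072 + 13445)*(-1/8932) = 22517*(-1/8932) = -2047/812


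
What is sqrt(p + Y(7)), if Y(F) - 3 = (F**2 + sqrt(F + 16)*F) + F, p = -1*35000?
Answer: sqrt(-34941 + 7*sqrt(23)) ≈ 186.84*I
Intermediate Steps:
p = -35000
Y(F) = 3 + F + F**2 + F*sqrt(16 + F) (Y(F) = 3 + ((F**2 + sqrt(F + 16)*F) + F) = 3 + ((F**2 + sqrt(16 + F)*F) + F) = 3 + ((F**2 + F*sqrt(16 + F)) + F) = 3 + (F + F**2 + F*sqrt(16 + F)) = 3 + F + F**2 + F*sqrt(16 + F))
sqrt(p + Y(7)) = sqrt(-35000 + (3 + 7 + 7**2 + 7*sqrt(16 + 7))) = sqrt(-35000 + (3 + 7 + 49 + 7*sqrt(23))) = sqrt(-35000 + (59 + 7*sqrt(23))) = sqrt(-34941 + 7*sqrt(23))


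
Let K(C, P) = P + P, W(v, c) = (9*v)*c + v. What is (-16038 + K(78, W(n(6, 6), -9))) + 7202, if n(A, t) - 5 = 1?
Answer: -9796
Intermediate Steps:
n(A, t) = 6 (n(A, t) = 5 + 1 = 6)
W(v, c) = v + 9*c*v (W(v, c) = 9*c*v + v = v + 9*c*v)
K(C, P) = 2*P
(-16038 + K(78, W(n(6, 6), -9))) + 7202 = (-16038 + 2*(6*(1 + 9*(-9)))) + 7202 = (-16038 + 2*(6*(1 - 81))) + 7202 = (-16038 + 2*(6*(-80))) + 7202 = (-16038 + 2*(-480)) + 7202 = (-16038 - 960) + 7202 = -16998 + 7202 = -9796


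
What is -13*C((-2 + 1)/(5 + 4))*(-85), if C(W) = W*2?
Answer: -2210/9 ≈ -245.56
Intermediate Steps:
C(W) = 2*W
-13*C((-2 + 1)/(5 + 4))*(-85) = -26*(-2 + 1)/(5 + 4)*(-85) = -26*(-1/9)*(-85) = -26*(-1*1/9)*(-85) = -26*(-1)/9*(-85) = -13*(-2/9)*(-85) = (26/9)*(-85) = -2210/9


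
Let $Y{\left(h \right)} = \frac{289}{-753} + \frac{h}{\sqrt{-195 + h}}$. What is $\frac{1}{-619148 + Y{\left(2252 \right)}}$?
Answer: $- \frac{722135986137093}{447109325823669307937} - \frac{14045946948 \sqrt{17}}{447109325823669307937} \approx -1.6153 \cdot 10^{-6}$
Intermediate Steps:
$Y{\left(h \right)} = - \frac{289}{753} + \frac{h}{\sqrt{-195 + h}}$ ($Y{\left(h \right)} = 289 \left(- \frac{1}{753}\right) + \frac{h}{\sqrt{-195 + h}} = - \frac{289}{753} + \frac{h}{\sqrt{-195 + h}}$)
$\frac{1}{-619148 + Y{\left(2252 \right)}} = \frac{1}{-619148 - \left(\frac{289}{753} - \frac{2252}{\sqrt{-195 + 2252}}\right)} = \frac{1}{-619148 - \left(\frac{289}{753} - \frac{2252}{11 \sqrt{17}}\right)} = \frac{1}{-619148 - \left(\frac{289}{753} - 2252 \frac{\sqrt{17}}{187}\right)} = \frac{1}{-619148 - \left(\frac{289}{753} - \frac{2252 \sqrt{17}}{187}\right)} = \frac{1}{- \frac{466218733}{753} + \frac{2252 \sqrt{17}}{187}}$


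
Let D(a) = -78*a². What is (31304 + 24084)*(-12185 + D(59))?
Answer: -15713741764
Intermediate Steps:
(31304 + 24084)*(-12185 + D(59)) = (31304 + 24084)*(-12185 - 78*59²) = 55388*(-12185 - 78*3481) = 55388*(-12185 - 271518) = 55388*(-283703) = -15713741764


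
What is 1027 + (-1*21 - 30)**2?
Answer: 3628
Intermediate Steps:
1027 + (-1*21 - 30)**2 = 1027 + (-21 - 30)**2 = 1027 + (-51)**2 = 1027 + 2601 = 3628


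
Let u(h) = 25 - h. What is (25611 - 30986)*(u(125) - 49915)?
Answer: 268830625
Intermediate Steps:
(25611 - 30986)*(u(125) - 49915) = (25611 - 30986)*((25 - 1*125) - 49915) = -5375*((25 - 125) - 49915) = -5375*(-100 - 49915) = -5375*(-50015) = 268830625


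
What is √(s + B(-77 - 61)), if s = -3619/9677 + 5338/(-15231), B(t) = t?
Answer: I*√3013639688926825527/147390387 ≈ 11.778*I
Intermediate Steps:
s = -106776815/147390387 (s = -3619*1/9677 + 5338*(-1/15231) = -3619/9677 - 5338/15231 = -106776815/147390387 ≈ -0.72445)
√(s + B(-77 - 61)) = √(-106776815/147390387 + (-77 - 61)) = √(-106776815/147390387 - 138) = √(-20446650221/147390387) = I*√3013639688926825527/147390387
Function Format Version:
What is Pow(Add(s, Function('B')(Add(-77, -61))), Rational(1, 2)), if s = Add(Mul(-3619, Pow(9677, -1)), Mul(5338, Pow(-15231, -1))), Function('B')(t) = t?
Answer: Mul(Rational(1, 147390387), I, Pow(3013639688926825527, Rational(1, 2))) ≈ Mul(11.778, I)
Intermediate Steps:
s = Rational(-106776815, 147390387) (s = Add(Mul(-3619, Rational(1, 9677)), Mul(5338, Rational(-1, 15231))) = Add(Rational(-3619, 9677), Rational(-5338, 15231)) = Rational(-106776815, 147390387) ≈ -0.72445)
Pow(Add(s, Function('B')(Add(-77, -61))), Rational(1, 2)) = Pow(Add(Rational(-106776815, 147390387), Add(-77, -61)), Rational(1, 2)) = Pow(Add(Rational(-106776815, 147390387), -138), Rational(1, 2)) = Pow(Rational(-20446650221, 147390387), Rational(1, 2)) = Mul(Rational(1, 147390387), I, Pow(3013639688926825527, Rational(1, 2)))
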